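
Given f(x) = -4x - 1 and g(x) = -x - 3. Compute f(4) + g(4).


f(4) = -17
g(4) = -7
Sum = -24

-24


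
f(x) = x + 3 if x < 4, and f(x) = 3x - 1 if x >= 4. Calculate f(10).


10 satisfies x >= 4
f(10) = 29

29


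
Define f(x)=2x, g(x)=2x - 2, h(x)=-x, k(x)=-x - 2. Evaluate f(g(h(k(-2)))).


k(-2) = 0
h(0) = 0
g(0) = -2
f(-2) = -4

-4


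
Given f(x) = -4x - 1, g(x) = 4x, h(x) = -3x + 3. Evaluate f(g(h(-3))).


h(-3) = 12
g(12) = 48
f(48) = -193

-193


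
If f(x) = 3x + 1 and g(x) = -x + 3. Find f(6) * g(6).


-57


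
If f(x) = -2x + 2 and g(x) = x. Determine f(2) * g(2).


f(2) = -2
g(2) = 2
Product = -4

-4


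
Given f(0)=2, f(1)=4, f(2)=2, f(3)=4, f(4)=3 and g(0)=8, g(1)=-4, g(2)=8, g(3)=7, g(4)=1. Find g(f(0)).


f(0) = 2
g(2) = 8

8


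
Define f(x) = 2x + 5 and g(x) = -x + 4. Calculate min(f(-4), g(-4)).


f(-4) = -3
g(-4) = 8
min = -3

-3


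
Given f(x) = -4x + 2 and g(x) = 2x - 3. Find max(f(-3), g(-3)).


14


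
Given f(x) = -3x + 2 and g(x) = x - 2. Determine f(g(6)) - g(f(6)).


f(g(6)) = -10
g(f(6)) = -18
Difference = 8

8


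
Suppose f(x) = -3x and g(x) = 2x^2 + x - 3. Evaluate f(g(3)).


g(3) = 18
f(18) = -54

-54


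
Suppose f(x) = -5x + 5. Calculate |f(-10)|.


f(-10) = 55
|55| = 55

55


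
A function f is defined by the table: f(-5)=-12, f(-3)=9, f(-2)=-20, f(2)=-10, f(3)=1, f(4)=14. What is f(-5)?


Reading from the table at x = -5

-12


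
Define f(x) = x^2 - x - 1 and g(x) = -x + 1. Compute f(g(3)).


g(3) = -2
f(-2) = 1*(-2)^2 - 1*(-2) - 1 = 5

5


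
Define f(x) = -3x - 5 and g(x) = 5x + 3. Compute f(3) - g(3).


-32


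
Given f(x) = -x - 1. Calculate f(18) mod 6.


f(18) = -19
-19 mod 6 = 5

5


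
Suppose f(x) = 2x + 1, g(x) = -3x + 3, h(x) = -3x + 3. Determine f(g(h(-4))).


h(-4) = 15
g(15) = -42
f(-42) = -83

-83


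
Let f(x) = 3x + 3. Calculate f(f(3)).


f(3) = 12
f(12) = 39

39


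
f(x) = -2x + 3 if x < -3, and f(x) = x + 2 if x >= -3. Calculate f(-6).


-6 satisfies x < -3
f(-6) = 15

15


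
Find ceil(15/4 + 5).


15/4 = 3.75
3.75 + 5 = 8.75
ceil(8.75) = 9

9


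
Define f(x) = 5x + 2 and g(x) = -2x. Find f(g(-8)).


82


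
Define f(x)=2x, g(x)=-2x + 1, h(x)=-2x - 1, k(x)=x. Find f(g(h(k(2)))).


k(2) = 2
h(2) = -5
g(-5) = 11
f(11) = 22

22


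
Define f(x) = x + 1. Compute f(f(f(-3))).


f(-3) = -2
f(-2) = -1
f(-1) = 0

0


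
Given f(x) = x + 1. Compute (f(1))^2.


f(1) = 2
(2)^2 = 4

4


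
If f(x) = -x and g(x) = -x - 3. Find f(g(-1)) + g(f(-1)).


f(g(-1)) = 2
g(f(-1)) = -4
Sum = -2

-2


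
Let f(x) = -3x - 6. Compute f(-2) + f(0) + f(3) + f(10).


f(-2) = 0
f(0) = -6
f(3) = -15
f(10) = -36
Sum = -57

-57


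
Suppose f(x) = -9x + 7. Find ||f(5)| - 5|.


f(5) = -38
|-38| = 38
|38 - 5| = 33

33


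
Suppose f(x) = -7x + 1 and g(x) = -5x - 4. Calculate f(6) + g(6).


-75


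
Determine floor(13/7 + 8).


13/7 = 1.8571
1.8571 + 8 = 9.8571
floor(9.8571) = 9

9


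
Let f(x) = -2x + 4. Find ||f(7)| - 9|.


1


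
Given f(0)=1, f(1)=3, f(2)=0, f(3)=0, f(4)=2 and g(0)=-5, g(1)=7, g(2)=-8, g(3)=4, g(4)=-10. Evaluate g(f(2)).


f(2) = 0
g(0) = -5

-5


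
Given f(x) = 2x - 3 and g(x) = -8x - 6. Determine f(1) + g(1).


f(1) = -1
g(1) = -14
Sum = -15

-15


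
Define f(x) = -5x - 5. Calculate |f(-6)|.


f(-6) = 25
|25| = 25

25


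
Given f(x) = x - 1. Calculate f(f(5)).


f(5) = 4
f(4) = 3

3


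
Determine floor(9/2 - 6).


9/2 = 4.5
4.5 - 6 = -1.5
floor(-1.5) = -2

-2


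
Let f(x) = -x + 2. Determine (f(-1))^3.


27


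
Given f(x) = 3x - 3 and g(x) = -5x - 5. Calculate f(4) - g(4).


f(4) = 9
g(4) = -25
Difference = 34

34


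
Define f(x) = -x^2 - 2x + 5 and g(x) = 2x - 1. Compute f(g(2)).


-10


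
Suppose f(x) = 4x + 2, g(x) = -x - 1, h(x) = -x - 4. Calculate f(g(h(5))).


h(5) = -9
g(-9) = 8
f(8) = 34

34


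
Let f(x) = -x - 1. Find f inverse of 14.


Solve -x - 1 = 14
x = (14 + 1) / (-1) = -15

-15


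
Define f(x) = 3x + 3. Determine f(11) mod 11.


f(11) = 36
36 mod 11 = 3

3


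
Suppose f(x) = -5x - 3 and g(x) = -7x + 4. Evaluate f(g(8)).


g(8) = -52
f(-52) = 257

257


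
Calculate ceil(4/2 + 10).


4/2 = 2
2 + 10 = 12
ceil(12) = 12

12


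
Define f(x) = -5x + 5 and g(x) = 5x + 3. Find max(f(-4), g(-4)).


f(-4) = 25
g(-4) = -17
max = 25

25


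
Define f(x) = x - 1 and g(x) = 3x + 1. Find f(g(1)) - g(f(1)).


f(g(1)) = 3
g(f(1)) = 1
Difference = 2

2


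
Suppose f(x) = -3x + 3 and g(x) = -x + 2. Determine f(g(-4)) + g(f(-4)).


f(g(-4)) = -15
g(f(-4)) = -13
Sum = -28

-28


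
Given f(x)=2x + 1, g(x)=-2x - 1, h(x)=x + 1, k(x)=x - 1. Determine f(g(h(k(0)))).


k(0) = -1
h(-1) = 0
g(0) = -1
f(-1) = -1

-1


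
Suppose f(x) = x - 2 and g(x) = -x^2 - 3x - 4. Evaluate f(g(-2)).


g(-2) = -2
f(-2) = -4

-4


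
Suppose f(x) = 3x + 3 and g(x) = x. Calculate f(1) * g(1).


f(1) = 6
g(1) = 1
Product = 6

6


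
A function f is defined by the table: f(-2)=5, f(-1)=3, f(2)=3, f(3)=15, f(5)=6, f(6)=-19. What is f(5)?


Reading from the table at x = 5

6


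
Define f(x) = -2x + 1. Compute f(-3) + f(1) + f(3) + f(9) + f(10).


-35


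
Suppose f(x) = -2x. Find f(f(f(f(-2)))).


f(-2) = 4
f(4) = -8
f(-8) = 16
f(16) = -32

-32


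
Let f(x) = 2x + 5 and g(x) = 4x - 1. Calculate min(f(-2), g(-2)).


-9


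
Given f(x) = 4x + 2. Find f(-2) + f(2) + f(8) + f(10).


f(-2) = -6
f(2) = 10
f(8) = 34
f(10) = 42
Sum = 80

80


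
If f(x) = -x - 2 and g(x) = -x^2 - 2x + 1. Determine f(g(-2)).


g(-2) = 1
f(1) = -3

-3


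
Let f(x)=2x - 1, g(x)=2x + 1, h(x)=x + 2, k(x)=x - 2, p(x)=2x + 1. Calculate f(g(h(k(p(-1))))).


-3


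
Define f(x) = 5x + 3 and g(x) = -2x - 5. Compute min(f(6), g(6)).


f(6) = 33
g(6) = -17
min = -17

-17


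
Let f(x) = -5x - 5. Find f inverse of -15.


Solve -5x - 5 = -15
x = (-15 + 5) / (-5) = 2

2


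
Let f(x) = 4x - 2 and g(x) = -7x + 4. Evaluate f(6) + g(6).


-16


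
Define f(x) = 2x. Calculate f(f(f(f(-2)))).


-32


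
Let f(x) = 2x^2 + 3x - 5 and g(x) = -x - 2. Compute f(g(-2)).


g(-2) = 0
f(0) = 2*(0)^2 + 3*(0) - 5 = -5

-5


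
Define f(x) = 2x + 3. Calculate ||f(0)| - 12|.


f(0) = 3
|3| = 3
|3 - 12| = 9

9


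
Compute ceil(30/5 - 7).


30/5 = 6
6 - 7 = -1
ceil(-1) = -1

-1


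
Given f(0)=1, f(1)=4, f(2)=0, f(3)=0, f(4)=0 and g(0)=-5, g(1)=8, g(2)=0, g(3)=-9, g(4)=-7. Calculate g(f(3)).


-5


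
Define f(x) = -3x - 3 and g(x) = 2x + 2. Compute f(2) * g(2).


-54


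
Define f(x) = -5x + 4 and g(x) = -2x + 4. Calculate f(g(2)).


g(2) = 0
f(0) = 4

4


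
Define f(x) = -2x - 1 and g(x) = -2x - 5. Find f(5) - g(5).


f(5) = -11
g(5) = -15
Difference = 4

4


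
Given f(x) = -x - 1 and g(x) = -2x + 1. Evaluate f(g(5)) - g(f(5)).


f(g(5)) = 8
g(f(5)) = 13
Difference = -5

-5


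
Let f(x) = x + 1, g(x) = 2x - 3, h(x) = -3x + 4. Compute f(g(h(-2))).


h(-2) = 10
g(10) = 17
f(17) = 18

18


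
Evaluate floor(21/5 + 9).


13


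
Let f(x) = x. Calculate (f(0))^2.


f(0) = 0
(0)^2 = 0

0


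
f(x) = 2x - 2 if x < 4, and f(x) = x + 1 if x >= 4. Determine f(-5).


-5 satisfies x < 4
f(-5) = -12

-12


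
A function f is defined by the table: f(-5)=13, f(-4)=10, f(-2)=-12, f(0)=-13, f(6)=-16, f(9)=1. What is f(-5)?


13


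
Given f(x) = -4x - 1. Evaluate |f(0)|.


f(0) = -1
|-1| = 1

1


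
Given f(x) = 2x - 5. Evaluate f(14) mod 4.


f(14) = 23
23 mod 4 = 3

3


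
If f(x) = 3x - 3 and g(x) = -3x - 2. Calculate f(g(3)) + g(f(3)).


f(g(3)) = -36
g(f(3)) = -20
Sum = -56

-56


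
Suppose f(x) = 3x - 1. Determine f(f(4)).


f(4) = 11
f(11) = 32

32


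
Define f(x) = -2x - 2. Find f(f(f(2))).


-22


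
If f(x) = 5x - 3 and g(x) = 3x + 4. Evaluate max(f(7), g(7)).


f(7) = 32
g(7) = 25
max = 32

32


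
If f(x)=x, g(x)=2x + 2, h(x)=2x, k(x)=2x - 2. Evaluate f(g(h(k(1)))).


2


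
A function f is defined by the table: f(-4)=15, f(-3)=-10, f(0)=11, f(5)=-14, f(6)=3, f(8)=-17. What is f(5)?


Reading from the table at x = 5

-14


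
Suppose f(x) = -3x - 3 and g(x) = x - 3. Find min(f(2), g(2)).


f(2) = -9
g(2) = -1
min = -9

-9


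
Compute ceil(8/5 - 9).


8/5 = 1.6
1.6 - 9 = -7.4
ceil(-7.4) = -7

-7


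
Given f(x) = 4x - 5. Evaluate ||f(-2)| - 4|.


f(-2) = -13
|-13| = 13
|13 - 4| = 9

9


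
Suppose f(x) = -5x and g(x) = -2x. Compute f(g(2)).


20


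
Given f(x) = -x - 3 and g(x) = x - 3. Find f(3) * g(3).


0


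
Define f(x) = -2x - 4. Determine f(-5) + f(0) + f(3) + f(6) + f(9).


f(-5) = 6
f(0) = -4
f(3) = -10
f(6) = -16
f(9) = -22
Sum = -46

-46


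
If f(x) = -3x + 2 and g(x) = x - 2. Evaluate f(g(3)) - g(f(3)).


8


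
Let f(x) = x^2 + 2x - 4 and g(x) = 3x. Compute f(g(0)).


-4


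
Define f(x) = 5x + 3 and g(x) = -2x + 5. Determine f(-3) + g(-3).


f(-3) = -12
g(-3) = 11
Sum = -1

-1


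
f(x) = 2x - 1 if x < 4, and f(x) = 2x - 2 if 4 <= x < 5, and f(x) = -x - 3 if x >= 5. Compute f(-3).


-3 satisfies x < 4
f(-3) = -7

-7


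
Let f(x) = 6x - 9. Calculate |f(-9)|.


63


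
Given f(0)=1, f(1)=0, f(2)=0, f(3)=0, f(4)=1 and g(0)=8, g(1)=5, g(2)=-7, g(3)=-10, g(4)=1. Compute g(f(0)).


f(0) = 1
g(1) = 5

5


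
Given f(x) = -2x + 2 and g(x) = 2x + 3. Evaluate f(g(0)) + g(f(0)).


f(g(0)) = -4
g(f(0)) = 7
Sum = 3

3


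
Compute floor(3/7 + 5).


5


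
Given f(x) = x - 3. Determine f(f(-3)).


f(-3) = -6
f(-6) = -9

-9


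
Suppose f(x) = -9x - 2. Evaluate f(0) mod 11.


f(0) = -2
-2 mod 11 = 9

9


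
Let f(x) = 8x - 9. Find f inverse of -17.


Solve 8x - 9 = -17
x = (-17 + 9) / 8 = -1

-1


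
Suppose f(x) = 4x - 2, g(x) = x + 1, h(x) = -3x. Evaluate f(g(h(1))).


h(1) = -3
g(-3) = -2
f(-2) = -10

-10


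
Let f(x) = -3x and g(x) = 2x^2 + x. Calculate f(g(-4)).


g(-4) = 28
f(28) = -84

-84


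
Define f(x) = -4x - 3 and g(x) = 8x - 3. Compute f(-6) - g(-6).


72


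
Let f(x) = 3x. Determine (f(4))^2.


144


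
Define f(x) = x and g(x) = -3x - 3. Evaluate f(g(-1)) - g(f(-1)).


0


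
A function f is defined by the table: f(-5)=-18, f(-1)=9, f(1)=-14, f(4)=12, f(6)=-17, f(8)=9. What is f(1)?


Reading from the table at x = 1

-14


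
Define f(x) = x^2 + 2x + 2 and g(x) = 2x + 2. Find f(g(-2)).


2


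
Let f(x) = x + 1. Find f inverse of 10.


Solve x + 1 = 10
x = (10 - 1) / 1 = 9

9


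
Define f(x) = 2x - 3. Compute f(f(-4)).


-25


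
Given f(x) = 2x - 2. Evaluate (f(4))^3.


216


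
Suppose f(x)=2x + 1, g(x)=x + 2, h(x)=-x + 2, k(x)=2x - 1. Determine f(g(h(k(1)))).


7


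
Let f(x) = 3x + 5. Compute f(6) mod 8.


f(6) = 23
23 mod 8 = 7

7


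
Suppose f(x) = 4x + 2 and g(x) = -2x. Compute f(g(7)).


g(7) = -14
f(-14) = -54

-54


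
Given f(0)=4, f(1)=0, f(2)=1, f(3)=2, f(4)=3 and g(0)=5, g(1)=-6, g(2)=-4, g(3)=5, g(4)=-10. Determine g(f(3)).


f(3) = 2
g(2) = -4

-4


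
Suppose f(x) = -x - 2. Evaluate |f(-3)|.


f(-3) = 1
|1| = 1

1


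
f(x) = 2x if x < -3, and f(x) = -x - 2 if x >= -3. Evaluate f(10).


10 satisfies x >= -3
f(10) = -12

-12


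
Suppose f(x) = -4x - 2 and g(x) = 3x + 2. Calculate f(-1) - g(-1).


f(-1) = 2
g(-1) = -1
Difference = 3

3


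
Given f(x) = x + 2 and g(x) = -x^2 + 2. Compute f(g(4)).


g(4) = -14
f(-14) = -12

-12


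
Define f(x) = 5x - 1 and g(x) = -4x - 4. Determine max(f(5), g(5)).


f(5) = 24
g(5) = -24
max = 24

24


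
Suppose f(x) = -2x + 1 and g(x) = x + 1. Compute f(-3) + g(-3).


f(-3) = 7
g(-3) = -2
Sum = 5

5


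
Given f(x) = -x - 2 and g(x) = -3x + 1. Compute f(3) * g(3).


f(3) = -5
g(3) = -8
Product = 40

40


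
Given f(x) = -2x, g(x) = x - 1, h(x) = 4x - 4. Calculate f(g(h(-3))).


h(-3) = -16
g(-16) = -17
f(-17) = 34

34


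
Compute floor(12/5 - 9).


12/5 = 2.4
2.4 - 9 = -6.6
floor(-6.6) = -7

-7


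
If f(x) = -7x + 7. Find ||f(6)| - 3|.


f(6) = -35
|-35| = 35
|35 - 3| = 32

32


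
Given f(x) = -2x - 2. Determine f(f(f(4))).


f(4) = -10
f(-10) = 18
f(18) = -38

-38


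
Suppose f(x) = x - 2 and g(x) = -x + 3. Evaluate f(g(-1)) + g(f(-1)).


f(g(-1)) = 2
g(f(-1)) = 6
Sum = 8

8


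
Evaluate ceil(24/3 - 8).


24/3 = 8
8 - 8 = 0
ceil(0) = 0

0


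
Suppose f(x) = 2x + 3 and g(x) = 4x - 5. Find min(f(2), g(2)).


3


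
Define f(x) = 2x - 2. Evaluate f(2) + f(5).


f(2) = 2
f(5) = 8
Sum = 10

10


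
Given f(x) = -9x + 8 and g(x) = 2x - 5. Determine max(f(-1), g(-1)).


17


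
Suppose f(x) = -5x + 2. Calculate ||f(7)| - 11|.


f(7) = -33
|-33| = 33
|33 - 11| = 22

22


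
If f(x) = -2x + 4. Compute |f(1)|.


f(1) = 2
|2| = 2

2


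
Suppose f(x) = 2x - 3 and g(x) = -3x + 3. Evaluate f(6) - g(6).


f(6) = 9
g(6) = -15
Difference = 24

24


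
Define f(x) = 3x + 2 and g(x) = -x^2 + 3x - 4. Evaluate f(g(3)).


g(3) = -4
f(-4) = -10

-10


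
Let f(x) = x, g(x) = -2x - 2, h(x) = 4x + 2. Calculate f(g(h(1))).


h(1) = 6
g(6) = -14
f(-14) = -14

-14


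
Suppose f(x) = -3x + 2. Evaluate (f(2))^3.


f(2) = -4
(-4)^3 = -64

-64


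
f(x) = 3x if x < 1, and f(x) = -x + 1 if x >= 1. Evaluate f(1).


1 satisfies x >= 1
f(1) = 0

0


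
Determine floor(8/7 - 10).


8/7 = 1.1429
1.1429 - 10 = -8.8571
floor(-8.8571) = -9

-9


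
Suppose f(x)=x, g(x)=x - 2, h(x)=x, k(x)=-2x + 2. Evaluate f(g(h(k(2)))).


k(2) = -2
h(-2) = -2
g(-2) = -4
f(-4) = -4

-4


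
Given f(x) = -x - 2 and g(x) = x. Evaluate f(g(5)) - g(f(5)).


f(g(5)) = -7
g(f(5)) = -7
Difference = 0

0


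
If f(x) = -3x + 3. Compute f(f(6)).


f(6) = -15
f(-15) = 48

48


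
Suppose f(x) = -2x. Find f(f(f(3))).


f(3) = -6
f(-6) = 12
f(12) = -24

-24


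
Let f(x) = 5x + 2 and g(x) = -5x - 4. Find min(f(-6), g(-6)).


-28


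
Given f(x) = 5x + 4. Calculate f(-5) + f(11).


f(-5) = -21
f(11) = 59
Sum = 38

38


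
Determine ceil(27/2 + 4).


27/2 = 13.5
13.5 + 4 = 17.5
ceil(17.5) = 18

18


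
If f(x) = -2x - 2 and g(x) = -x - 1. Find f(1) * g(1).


f(1) = -4
g(1) = -2
Product = 8

8


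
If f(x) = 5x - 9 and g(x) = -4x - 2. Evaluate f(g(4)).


-99


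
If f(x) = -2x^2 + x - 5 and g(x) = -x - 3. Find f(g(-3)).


g(-3) = 0
f(0) = (-2)*(0)^2 + 1*(0) - 5 = -5

-5


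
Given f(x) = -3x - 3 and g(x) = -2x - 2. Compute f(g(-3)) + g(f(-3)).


f(g(-3)) = -15
g(f(-3)) = -14
Sum = -29

-29


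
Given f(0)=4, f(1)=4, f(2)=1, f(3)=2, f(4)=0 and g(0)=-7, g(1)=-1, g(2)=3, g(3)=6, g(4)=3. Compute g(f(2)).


f(2) = 1
g(1) = -1

-1


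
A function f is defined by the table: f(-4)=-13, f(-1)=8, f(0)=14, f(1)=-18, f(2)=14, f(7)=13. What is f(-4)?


Reading from the table at x = -4

-13


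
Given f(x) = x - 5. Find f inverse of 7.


Solve x - 5 = 7
x = (7 + 5) / 1 = 12

12


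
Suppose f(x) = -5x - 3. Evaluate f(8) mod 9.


f(8) = -43
-43 mod 9 = 2

2


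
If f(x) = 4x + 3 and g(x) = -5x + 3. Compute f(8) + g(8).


-2


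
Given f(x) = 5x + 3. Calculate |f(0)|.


f(0) = 3
|3| = 3

3


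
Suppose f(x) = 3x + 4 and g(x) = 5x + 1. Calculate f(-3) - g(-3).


f(-3) = -5
g(-3) = -14
Difference = 9

9


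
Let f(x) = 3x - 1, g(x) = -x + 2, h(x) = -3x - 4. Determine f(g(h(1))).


h(1) = -7
g(-7) = 9
f(9) = 26

26


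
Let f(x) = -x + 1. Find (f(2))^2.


1


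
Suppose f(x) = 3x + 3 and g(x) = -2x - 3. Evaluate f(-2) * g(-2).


f(-2) = -3
g(-2) = 1
Product = -3

-3


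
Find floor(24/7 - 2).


24/7 = 3.4286
3.4286 - 2 = 1.4286
floor(1.4286) = 1

1


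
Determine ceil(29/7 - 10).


29/7 = 4.1429
4.1429 - 10 = -5.8571
ceil(-5.8571) = -5

-5


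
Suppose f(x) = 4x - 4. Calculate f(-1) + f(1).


f(-1) = -8
f(1) = 0
Sum = -8

-8


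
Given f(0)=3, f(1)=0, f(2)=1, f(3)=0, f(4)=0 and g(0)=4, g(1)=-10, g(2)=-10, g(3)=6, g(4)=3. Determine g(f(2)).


f(2) = 1
g(1) = -10

-10


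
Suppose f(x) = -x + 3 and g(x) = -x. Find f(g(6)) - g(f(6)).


f(g(6)) = 9
g(f(6)) = 3
Difference = 6

6


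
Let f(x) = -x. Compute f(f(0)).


f(0) = 0
f(0) = 0

0


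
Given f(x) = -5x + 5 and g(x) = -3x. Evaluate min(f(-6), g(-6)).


f(-6) = 35
g(-6) = 18
min = 18

18


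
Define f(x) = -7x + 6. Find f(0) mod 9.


6


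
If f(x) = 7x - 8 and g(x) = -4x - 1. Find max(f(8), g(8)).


f(8) = 48
g(8) = -33
max = 48

48


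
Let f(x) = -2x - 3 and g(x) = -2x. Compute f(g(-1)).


g(-1) = 2
f(2) = -7

-7


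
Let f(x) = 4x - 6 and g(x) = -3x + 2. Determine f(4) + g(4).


0


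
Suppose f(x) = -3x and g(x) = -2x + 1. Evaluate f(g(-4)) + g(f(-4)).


f(g(-4)) = -27
g(f(-4)) = -23
Sum = -50

-50


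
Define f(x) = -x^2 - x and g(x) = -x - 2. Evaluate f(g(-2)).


g(-2) = 0
f(0) = (-1)*(0)^2 - 1*(0) = 0

0


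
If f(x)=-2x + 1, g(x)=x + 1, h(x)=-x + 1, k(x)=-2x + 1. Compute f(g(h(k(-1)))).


k(-1) = 3
h(3) = -2
g(-2) = -1
f(-1) = 3

3


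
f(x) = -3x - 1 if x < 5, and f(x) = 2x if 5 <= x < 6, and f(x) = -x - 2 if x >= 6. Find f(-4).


-4 satisfies x < 5
f(-4) = 11

11


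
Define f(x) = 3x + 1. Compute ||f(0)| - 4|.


f(0) = 1
|1| = 1
|1 - 4| = 3

3


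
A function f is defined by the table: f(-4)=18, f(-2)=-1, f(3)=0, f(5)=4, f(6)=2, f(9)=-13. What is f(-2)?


-1


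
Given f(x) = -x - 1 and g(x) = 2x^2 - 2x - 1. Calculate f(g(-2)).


g(-2) = 11
f(11) = -12

-12


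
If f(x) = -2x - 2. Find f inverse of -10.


Solve -2x - 2 = -10
x = (-10 + 2) / (-2) = 4

4


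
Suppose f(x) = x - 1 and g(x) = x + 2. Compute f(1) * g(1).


f(1) = 0
g(1) = 3
Product = 0

0


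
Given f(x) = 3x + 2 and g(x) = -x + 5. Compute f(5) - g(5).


f(5) = 17
g(5) = 0
Difference = 17

17


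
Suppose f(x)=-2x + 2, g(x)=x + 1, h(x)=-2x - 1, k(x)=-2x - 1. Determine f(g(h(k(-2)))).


k(-2) = 3
h(3) = -7
g(-7) = -6
f(-6) = 14

14


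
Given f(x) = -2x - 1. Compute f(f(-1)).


f(-1) = 1
f(1) = -3

-3


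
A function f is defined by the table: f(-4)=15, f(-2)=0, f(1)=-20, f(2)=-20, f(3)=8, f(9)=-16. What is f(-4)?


Reading from the table at x = -4

15


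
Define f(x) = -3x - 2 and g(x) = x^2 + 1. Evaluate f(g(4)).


g(4) = 17
f(17) = -53

-53


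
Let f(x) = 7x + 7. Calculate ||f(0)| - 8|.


f(0) = 7
|7| = 7
|7 - 8| = 1

1


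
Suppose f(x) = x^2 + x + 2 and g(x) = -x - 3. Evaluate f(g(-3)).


g(-3) = 0
f(0) = 1*(0)^2 + 1*(0) + 2 = 2

2


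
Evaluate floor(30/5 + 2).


30/5 = 6
6 + 2 = 8
floor(8) = 8

8


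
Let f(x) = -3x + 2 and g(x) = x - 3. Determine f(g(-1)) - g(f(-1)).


f(g(-1)) = 14
g(f(-1)) = 2
Difference = 12

12


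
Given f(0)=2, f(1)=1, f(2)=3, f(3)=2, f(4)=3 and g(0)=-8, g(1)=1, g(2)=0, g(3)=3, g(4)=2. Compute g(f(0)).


f(0) = 2
g(2) = 0

0


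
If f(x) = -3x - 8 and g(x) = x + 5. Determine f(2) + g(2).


f(2) = -14
g(2) = 7
Sum = -7

-7


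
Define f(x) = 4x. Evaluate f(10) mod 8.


f(10) = 40
40 mod 8 = 0

0


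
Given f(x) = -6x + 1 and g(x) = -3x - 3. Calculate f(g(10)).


g(10) = -33
f(-33) = 199

199


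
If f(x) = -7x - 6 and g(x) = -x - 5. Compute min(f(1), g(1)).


f(1) = -13
g(1) = -6
min = -13

-13


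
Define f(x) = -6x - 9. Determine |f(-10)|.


51


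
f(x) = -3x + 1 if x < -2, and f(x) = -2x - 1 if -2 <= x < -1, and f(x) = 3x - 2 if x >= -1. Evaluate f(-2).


3


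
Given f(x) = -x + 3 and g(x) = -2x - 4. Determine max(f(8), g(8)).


f(8) = -5
g(8) = -20
max = -5

-5


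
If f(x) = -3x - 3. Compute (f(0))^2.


f(0) = -3
(-3)^2 = 9

9


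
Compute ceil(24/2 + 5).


24/2 = 12
12 + 5 = 17
ceil(17) = 17

17


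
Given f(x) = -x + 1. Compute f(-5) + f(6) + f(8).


-6


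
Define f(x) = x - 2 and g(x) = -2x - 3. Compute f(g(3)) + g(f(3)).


f(g(3)) = -11
g(f(3)) = -5
Sum = -16

-16


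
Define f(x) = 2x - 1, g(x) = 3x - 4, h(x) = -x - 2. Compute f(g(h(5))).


h(5) = -7
g(-7) = -25
f(-25) = -51

-51


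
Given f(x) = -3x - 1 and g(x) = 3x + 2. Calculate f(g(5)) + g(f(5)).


-98


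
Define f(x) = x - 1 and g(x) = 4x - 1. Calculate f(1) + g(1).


3


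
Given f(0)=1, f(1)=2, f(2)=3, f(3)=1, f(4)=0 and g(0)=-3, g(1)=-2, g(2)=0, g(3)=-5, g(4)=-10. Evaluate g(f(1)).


0


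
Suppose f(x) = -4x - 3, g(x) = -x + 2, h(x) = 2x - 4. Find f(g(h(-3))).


-51


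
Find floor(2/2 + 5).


2/2 = 1
1 + 5 = 6
floor(6) = 6

6


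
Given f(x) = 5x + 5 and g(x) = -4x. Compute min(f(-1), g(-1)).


f(-1) = 0
g(-1) = 4
min = 0

0


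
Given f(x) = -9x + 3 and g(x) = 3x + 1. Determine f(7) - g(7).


-82


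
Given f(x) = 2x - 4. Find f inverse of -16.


-6


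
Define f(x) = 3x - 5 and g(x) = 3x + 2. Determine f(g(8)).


g(8) = 26
f(26) = 73

73


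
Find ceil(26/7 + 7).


11


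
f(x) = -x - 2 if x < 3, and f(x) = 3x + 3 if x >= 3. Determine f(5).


5 satisfies x >= 3
f(5) = 18

18


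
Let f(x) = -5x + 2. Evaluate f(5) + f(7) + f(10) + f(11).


f(5) = -23
f(7) = -33
f(10) = -48
f(11) = -53
Sum = -157

-157


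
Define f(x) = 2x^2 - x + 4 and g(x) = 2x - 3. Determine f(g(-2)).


g(-2) = -7
f(-7) = 2*(-7)^2 - 1*(-7) + 4 = 109

109


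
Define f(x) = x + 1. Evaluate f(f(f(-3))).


0


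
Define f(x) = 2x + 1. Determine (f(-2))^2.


f(-2) = -3
(-3)^2 = 9

9


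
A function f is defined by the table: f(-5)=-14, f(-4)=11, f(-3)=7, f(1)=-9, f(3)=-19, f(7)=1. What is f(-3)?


Reading from the table at x = -3

7


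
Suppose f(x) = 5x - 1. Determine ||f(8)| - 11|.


28


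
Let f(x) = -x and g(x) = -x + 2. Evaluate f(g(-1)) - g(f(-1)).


-4


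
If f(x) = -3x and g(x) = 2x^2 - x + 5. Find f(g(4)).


g(4) = 33
f(33) = -99

-99


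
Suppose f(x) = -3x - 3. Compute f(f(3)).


f(3) = -12
f(-12) = 33

33


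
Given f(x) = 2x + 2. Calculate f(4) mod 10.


0


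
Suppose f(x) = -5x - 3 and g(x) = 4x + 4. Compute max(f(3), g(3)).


f(3) = -18
g(3) = 16
max = 16

16


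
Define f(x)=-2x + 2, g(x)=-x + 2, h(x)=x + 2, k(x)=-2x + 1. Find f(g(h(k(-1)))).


k(-1) = 3
h(3) = 5
g(5) = -3
f(-3) = 8

8


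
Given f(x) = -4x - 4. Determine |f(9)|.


f(9) = -40
|-40| = 40

40


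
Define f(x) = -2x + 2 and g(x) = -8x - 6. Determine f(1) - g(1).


14


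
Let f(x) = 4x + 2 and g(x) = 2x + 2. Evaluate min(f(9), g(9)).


f(9) = 38
g(9) = 20
min = 20

20


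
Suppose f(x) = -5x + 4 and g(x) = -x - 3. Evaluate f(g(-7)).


-16


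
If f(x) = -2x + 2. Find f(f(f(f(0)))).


f(0) = 2
f(2) = -2
f(-2) = 6
f(6) = -10

-10


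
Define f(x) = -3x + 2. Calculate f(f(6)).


50


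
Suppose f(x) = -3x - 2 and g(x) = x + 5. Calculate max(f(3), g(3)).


f(3) = -11
g(3) = 8
max = 8

8


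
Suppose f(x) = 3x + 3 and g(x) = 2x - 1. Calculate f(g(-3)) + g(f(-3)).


f(g(-3)) = -18
g(f(-3)) = -13
Sum = -31

-31


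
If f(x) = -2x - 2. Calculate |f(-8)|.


f(-8) = 14
|14| = 14

14


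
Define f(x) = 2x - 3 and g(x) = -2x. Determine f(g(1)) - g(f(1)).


-9


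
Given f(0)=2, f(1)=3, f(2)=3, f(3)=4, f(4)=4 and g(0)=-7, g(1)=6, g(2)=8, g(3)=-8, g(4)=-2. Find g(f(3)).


f(3) = 4
g(4) = -2

-2


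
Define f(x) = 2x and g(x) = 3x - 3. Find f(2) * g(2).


f(2) = 4
g(2) = 3
Product = 12

12


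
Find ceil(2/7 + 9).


2/7 = 0.2857
0.2857 + 9 = 9.2857
ceil(9.2857) = 10

10


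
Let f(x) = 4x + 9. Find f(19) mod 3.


1


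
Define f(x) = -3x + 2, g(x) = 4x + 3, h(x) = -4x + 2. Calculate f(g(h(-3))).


-175


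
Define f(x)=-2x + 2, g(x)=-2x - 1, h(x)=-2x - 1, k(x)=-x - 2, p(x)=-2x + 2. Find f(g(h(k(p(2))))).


p(2) = -2
k(-2) = 0
h(0) = -1
g(-1) = 1
f(1) = 0

0


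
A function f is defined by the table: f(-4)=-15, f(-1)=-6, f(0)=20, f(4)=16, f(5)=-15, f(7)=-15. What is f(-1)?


-6


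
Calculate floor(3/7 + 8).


3/7 = 0.4286
0.4286 + 8 = 8.4286
floor(8.4286) = 8

8


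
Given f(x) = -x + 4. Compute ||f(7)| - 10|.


f(7) = -3
|-3| = 3
|3 - 10| = 7

7


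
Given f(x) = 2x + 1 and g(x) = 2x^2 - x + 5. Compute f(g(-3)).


g(-3) = 26
f(26) = 53

53


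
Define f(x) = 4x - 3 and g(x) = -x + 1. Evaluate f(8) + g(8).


22


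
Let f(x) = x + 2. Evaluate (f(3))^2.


f(3) = 5
(5)^2 = 25

25


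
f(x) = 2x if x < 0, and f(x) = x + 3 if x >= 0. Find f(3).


3 satisfies x >= 0
f(3) = 6

6


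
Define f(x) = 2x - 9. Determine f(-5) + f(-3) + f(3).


f(-5) = -19
f(-3) = -15
f(3) = -3
Sum = -37

-37


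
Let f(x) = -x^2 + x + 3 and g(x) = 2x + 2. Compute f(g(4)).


g(4) = 10
f(10) = (-1)*(10)^2 + 1*(10) + 3 = -87

-87


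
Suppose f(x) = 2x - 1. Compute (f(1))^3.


1


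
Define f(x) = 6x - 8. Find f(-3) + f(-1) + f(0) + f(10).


4


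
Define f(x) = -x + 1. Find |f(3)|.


f(3) = -2
|-2| = 2

2


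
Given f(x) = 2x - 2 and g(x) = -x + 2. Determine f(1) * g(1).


0


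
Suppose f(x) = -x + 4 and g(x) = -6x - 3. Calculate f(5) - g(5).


32


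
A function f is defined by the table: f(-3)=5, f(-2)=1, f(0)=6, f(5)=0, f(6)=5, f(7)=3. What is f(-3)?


Reading from the table at x = -3

5


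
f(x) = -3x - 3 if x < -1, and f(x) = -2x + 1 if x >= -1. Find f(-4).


9


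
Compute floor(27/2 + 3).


27/2 = 13.5
13.5 + 3 = 16.5
floor(16.5) = 16

16


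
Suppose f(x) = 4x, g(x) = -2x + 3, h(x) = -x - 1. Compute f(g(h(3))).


44


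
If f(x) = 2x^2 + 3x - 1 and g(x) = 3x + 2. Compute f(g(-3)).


g(-3) = -7
f(-7) = 2*(-7)^2 + 3*(-7) - 1 = 76

76


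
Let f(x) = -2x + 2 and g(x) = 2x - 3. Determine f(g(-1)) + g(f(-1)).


f(g(-1)) = 12
g(f(-1)) = 5
Sum = 17

17


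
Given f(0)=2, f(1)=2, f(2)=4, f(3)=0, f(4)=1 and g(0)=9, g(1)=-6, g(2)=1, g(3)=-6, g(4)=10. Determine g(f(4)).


f(4) = 1
g(1) = -6

-6


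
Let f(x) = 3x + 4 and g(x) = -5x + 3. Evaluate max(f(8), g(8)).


f(8) = 28
g(8) = -37
max = 28

28


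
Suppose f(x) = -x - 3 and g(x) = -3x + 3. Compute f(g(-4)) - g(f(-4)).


f(g(-4)) = -18
g(f(-4)) = 0
Difference = -18

-18


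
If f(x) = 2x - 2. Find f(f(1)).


-2


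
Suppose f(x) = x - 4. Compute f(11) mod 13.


f(11) = 7
7 mod 13 = 7

7


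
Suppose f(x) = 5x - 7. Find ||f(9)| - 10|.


f(9) = 38
|38| = 38
|38 - 10| = 28

28


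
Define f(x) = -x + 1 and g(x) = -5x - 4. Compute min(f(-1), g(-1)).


f(-1) = 2
g(-1) = 1
min = 1

1


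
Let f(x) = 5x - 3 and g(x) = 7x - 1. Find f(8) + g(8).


f(8) = 37
g(8) = 55
Sum = 92

92


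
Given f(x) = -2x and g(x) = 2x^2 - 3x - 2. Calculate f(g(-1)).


g(-1) = 3
f(3) = -6

-6


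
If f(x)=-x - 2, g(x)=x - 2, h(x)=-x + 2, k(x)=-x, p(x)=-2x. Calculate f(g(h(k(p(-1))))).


p(-1) = 2
k(2) = -2
h(-2) = 4
g(4) = 2
f(2) = -4

-4


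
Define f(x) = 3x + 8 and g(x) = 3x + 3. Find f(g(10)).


g(10) = 33
f(33) = 107

107


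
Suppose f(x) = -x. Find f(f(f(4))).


f(4) = -4
f(-4) = 4
f(4) = -4

-4


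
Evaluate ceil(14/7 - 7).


14/7 = 2
2 - 7 = -5
ceil(-5) = -5

-5


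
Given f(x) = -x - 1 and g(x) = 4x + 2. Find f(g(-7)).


g(-7) = -26
f(-26) = 25

25


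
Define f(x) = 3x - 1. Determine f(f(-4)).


f(-4) = -13
f(-13) = -40

-40


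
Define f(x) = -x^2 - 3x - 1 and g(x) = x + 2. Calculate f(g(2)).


-29


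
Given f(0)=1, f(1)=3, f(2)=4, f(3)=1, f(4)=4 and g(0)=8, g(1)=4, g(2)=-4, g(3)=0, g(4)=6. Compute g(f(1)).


f(1) = 3
g(3) = 0

0


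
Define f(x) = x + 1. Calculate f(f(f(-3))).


f(-3) = -2
f(-2) = -1
f(-1) = 0

0


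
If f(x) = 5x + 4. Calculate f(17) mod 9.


f(17) = 89
89 mod 9 = 8

8


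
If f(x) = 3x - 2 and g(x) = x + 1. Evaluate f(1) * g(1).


f(1) = 1
g(1) = 2
Product = 2

2


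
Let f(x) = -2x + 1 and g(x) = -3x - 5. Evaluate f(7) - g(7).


f(7) = -13
g(7) = -26
Difference = 13

13


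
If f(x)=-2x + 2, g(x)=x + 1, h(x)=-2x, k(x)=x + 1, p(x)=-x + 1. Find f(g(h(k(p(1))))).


p(1) = 0
k(0) = 1
h(1) = -2
g(-2) = -1
f(-1) = 4

4


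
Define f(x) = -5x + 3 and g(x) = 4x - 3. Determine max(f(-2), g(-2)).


f(-2) = 13
g(-2) = -11
max = 13

13


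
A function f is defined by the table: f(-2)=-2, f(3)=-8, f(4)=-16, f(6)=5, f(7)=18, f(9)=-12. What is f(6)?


Reading from the table at x = 6

5


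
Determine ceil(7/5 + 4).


7/5 = 1.4
1.4 + 4 = 5.4
ceil(5.4) = 6

6


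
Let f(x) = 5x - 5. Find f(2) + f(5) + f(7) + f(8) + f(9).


f(2) = 5
f(5) = 20
f(7) = 30
f(8) = 35
f(9) = 40
Sum = 130

130


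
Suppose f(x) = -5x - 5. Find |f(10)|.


f(10) = -55
|-55| = 55

55


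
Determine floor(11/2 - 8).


11/2 = 5.5
5.5 - 8 = -2.5
floor(-2.5) = -3

-3


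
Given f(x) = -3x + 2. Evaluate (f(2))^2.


f(2) = -4
(-4)^2 = 16

16


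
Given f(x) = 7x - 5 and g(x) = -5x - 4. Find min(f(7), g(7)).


f(7) = 44
g(7) = -39
min = -39

-39


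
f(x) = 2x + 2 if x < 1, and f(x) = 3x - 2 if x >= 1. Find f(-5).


-5 satisfies x < 1
f(-5) = -8

-8


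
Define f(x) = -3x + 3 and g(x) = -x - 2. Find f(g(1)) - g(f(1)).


14


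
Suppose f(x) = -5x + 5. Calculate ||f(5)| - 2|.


f(5) = -20
|-20| = 20
|20 - 2| = 18

18


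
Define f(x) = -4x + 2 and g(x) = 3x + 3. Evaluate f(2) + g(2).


f(2) = -6
g(2) = 9
Sum = 3

3


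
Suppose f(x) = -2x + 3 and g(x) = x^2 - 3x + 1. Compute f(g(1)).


g(1) = -1
f(-1) = 5

5


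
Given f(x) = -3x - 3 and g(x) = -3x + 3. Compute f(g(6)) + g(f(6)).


f(g(6)) = 42
g(f(6)) = 66
Sum = 108

108


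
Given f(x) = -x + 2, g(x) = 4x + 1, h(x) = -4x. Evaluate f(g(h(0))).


h(0) = 0
g(0) = 1
f(1) = 1

1


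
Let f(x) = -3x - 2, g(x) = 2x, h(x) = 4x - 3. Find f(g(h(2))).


h(2) = 5
g(5) = 10
f(10) = -32

-32


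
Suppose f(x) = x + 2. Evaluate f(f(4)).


f(4) = 6
f(6) = 8

8


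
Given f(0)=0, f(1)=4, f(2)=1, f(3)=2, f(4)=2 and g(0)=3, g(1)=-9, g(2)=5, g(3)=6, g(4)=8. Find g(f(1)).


f(1) = 4
g(4) = 8

8


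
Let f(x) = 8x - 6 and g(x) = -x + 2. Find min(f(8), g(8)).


-6


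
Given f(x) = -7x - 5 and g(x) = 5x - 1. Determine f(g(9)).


g(9) = 44
f(44) = -313

-313


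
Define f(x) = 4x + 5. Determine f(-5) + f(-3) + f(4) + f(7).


f(-5) = -15
f(-3) = -7
f(4) = 21
f(7) = 33
Sum = 32

32


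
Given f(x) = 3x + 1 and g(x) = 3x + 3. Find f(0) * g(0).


f(0) = 1
g(0) = 3
Product = 3

3


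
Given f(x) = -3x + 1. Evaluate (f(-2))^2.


f(-2) = 7
(7)^2 = 49

49


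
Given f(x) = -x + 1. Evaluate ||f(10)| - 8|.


1


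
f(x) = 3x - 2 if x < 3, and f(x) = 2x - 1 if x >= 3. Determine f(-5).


-5 satisfies x < 3
f(-5) = -17

-17


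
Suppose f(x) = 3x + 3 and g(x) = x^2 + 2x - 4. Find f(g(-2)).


g(-2) = -4
f(-4) = -9

-9


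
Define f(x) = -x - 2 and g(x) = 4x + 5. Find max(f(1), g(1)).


f(1) = -3
g(1) = 9
max = 9

9


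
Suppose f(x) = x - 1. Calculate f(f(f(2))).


f(2) = 1
f(1) = 0
f(0) = -1

-1


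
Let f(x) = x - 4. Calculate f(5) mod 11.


f(5) = 1
1 mod 11 = 1

1


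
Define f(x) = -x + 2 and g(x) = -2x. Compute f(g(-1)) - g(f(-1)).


f(g(-1)) = 0
g(f(-1)) = -6
Difference = 6

6


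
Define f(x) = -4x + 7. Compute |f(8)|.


f(8) = -25
|-25| = 25

25


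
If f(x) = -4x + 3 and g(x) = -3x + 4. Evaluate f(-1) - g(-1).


f(-1) = 7
g(-1) = 7
Difference = 0

0


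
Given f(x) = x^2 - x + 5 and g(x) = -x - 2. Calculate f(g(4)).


g(4) = -6
f(-6) = 1*(-6)^2 - 1*(-6) + 5 = 47

47


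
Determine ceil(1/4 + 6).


7


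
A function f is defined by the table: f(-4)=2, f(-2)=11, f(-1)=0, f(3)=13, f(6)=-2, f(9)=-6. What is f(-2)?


Reading from the table at x = -2

11


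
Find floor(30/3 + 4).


30/3 = 10
10 + 4 = 14
floor(14) = 14

14


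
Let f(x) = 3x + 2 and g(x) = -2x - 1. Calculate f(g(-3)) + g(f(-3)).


f(g(-3)) = 17
g(f(-3)) = 13
Sum = 30

30


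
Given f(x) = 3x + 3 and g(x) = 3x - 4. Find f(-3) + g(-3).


f(-3) = -6
g(-3) = -13
Sum = -19

-19


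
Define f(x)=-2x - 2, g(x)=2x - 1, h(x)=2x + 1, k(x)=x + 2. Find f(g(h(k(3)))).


k(3) = 5
h(5) = 11
g(11) = 21
f(21) = -44

-44


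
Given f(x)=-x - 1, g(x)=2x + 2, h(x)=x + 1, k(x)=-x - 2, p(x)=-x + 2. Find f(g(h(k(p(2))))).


p(2) = 0
k(0) = -2
h(-2) = -1
g(-1) = 0
f(0) = -1

-1


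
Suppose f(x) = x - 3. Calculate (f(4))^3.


f(4) = 1
(1)^3 = 1

1


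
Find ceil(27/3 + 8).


17


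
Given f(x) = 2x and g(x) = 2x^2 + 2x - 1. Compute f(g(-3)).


22


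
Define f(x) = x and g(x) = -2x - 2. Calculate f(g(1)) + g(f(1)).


f(g(1)) = -4
g(f(1)) = -4
Sum = -8

-8


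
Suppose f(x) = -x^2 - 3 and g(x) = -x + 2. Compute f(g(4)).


g(4) = -2
f(-2) = (-1)*(-2)^2 - 3 = -7

-7


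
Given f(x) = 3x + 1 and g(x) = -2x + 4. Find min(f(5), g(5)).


f(5) = 16
g(5) = -6
min = -6

-6


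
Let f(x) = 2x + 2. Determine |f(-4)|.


f(-4) = -6
|-6| = 6

6


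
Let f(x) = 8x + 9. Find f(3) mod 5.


f(3) = 33
33 mod 5 = 3

3


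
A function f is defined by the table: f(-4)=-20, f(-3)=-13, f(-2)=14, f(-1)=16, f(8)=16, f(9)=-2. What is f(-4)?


Reading from the table at x = -4

-20


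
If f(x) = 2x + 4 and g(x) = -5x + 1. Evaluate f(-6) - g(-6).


f(-6) = -8
g(-6) = 31
Difference = -39

-39


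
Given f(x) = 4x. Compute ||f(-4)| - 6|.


f(-4) = -16
|-16| = 16
|16 - 6| = 10

10


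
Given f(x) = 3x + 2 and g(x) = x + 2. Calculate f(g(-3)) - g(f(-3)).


f(g(-3)) = -1
g(f(-3)) = -5
Difference = 4

4


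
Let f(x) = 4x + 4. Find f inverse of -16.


Solve 4x + 4 = -16
x = (-16 - 4) / 4 = -5

-5


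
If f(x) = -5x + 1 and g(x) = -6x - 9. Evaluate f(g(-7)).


g(-7) = 33
f(33) = -164

-164


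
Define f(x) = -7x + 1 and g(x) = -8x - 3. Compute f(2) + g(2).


f(2) = -13
g(2) = -19
Sum = -32

-32


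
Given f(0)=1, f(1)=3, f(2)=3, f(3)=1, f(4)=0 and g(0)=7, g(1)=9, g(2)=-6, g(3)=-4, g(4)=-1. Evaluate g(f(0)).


f(0) = 1
g(1) = 9

9


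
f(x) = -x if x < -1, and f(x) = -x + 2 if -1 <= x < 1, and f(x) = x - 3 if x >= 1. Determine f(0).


2


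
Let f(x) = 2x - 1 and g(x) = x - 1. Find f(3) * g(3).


f(3) = 5
g(3) = 2
Product = 10

10


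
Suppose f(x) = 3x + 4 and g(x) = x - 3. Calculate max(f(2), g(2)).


f(2) = 10
g(2) = -1
max = 10

10


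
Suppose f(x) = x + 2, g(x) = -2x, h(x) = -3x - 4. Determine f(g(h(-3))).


h(-3) = 5
g(5) = -10
f(-10) = -8

-8


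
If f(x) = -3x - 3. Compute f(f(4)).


f(4) = -15
f(-15) = 42

42


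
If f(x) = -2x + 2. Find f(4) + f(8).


f(4) = -6
f(8) = -14
Sum = -20

-20


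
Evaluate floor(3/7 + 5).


3/7 = 0.4286
0.4286 + 5 = 5.4286
floor(5.4286) = 5

5


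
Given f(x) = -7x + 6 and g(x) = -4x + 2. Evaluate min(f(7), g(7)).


f(7) = -43
g(7) = -26
min = -43

-43


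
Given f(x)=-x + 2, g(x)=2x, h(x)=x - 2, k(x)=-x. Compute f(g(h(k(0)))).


6


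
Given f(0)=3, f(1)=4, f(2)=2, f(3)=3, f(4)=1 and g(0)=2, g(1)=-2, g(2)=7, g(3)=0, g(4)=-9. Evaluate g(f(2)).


f(2) = 2
g(2) = 7

7


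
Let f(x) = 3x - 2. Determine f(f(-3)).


f(-3) = -11
f(-11) = -35

-35


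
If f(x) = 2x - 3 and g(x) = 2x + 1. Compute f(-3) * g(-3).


f(-3) = -9
g(-3) = -5
Product = 45

45


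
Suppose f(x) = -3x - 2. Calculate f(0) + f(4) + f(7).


-39


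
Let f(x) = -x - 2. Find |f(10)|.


12


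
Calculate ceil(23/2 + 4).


23/2 = 11.5
11.5 + 4 = 15.5
ceil(15.5) = 16

16


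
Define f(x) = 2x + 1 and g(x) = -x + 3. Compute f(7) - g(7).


f(7) = 15
g(7) = -4
Difference = 19

19


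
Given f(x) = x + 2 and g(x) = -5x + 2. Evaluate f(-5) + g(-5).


f(-5) = -3
g(-5) = 27
Sum = 24

24


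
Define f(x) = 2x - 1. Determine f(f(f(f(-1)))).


f(-1) = -3
f(-3) = -7
f(-7) = -15
f(-15) = -31

-31


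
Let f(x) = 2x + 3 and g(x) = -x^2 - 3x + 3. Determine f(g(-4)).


g(-4) = -1
f(-1) = 1

1


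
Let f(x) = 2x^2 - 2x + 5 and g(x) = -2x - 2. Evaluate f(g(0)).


g(0) = -2
f(-2) = 2*(-2)^2 - 2*(-2) + 5 = 17

17


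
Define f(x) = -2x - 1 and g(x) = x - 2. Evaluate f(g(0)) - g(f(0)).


f(g(0)) = 3
g(f(0)) = -3
Difference = 6

6


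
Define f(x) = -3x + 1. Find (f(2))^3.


-125


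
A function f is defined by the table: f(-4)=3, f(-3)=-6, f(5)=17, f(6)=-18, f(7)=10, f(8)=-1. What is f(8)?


Reading from the table at x = 8

-1


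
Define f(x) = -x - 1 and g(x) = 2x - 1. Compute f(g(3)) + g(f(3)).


f(g(3)) = -6
g(f(3)) = -9
Sum = -15

-15


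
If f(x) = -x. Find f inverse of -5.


Solve -x = -5
x = (-5) / (-1) = 5

5


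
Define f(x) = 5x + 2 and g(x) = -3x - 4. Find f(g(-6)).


g(-6) = 14
f(14) = 72

72


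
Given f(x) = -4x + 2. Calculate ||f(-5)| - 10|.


f(-5) = 22
|22| = 22
|22 - 10| = 12

12


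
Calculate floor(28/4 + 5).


28/4 = 7
7 + 5 = 12
floor(12) = 12

12


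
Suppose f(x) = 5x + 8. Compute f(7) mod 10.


f(7) = 43
43 mod 10 = 3

3


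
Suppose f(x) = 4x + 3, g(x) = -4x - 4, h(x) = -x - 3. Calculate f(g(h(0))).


h(0) = -3
g(-3) = 8
f(8) = 35

35


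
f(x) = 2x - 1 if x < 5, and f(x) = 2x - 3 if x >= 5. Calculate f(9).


9 satisfies x >= 5
f(9) = 15

15


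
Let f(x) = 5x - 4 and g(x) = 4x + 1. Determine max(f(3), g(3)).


f(3) = 11
g(3) = 13
max = 13

13


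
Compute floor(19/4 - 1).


19/4 = 4.75
4.75 - 1 = 3.75
floor(3.75) = 3

3


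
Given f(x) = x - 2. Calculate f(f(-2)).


f(-2) = -4
f(-4) = -6

-6


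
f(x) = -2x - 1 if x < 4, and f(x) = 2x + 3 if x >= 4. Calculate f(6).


15


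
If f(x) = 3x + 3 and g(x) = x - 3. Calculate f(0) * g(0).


f(0) = 3
g(0) = -3
Product = -9

-9


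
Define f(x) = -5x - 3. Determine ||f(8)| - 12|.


31


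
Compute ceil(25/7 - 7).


25/7 = 3.5714
3.5714 - 7 = -3.4286
ceil(-3.4286) = -3

-3


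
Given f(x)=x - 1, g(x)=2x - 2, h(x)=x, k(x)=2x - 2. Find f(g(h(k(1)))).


k(1) = 0
h(0) = 0
g(0) = -2
f(-2) = -3

-3


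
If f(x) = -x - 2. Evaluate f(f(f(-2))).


f(-2) = 0
f(0) = -2
f(-2) = 0

0


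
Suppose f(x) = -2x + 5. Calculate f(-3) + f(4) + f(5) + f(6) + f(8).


-15


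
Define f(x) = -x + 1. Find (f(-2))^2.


9


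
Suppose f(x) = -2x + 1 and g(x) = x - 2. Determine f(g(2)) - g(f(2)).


6


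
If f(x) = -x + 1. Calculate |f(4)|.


f(4) = -3
|-3| = 3

3


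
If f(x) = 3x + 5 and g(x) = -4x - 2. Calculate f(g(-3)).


g(-3) = 10
f(10) = 35

35


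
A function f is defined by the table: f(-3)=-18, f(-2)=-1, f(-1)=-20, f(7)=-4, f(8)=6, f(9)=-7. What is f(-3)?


Reading from the table at x = -3

-18
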